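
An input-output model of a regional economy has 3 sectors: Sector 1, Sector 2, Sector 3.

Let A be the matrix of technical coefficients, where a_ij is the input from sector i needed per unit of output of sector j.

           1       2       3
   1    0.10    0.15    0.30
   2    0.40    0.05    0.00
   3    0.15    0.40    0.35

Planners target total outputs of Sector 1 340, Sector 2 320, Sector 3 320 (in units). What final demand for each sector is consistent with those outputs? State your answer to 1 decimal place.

d_1 = 162.0, d_2 = 168.0, d_3 = 29.0

I − A =
  [   0.90    -0.15    -0.30]
  [  -0.40     0.95     0.00]
  [  -0.15    -0.40     0.65]
d = (I − A) x:
  d_1 = (+0.90)·340 + (-0.15)·320 + (-0.30)·320 = 162.0
  d_2 = (-0.40)·340 + (+0.95)·320 + (+0.00)·320 = 168.0
  d_3 = (-0.15)·340 + (-0.40)·320 + (+0.65)·320 = 29.0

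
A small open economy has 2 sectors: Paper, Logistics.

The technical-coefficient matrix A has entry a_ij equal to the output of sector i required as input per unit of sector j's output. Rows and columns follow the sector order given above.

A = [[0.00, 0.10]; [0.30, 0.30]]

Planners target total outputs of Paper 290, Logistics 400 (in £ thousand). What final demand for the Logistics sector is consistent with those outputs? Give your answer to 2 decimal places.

I − A =
  [   1.00    -0.10]
  [  -0.30     0.70]
d = (I − A) x:
  d_1 = (+1.00)·290 + (-0.10)·400 = 250.00
  d_2 = (-0.30)·290 + (+0.70)·400 = 193.00

d_2 = 193.00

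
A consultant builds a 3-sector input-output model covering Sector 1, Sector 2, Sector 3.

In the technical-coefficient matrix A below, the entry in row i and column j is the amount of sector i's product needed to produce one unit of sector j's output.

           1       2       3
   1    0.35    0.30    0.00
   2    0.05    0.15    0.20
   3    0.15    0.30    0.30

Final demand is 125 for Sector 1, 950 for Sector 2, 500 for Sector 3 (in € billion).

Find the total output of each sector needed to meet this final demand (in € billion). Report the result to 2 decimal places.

I − A =
  [   0.65    -0.30     0.00]
  [  -0.05     0.85    -0.20]
  [  -0.15    -0.30     0.70]
Cofactors of I−A, C_ij = (−1)^(i+j)·(minor ij) (rows/columns in the sector order above):
  C_11 = (0.85)(0.70) − (-0.20)(-0.30) = 0.5350
  C_12 = −[(-0.05)(0.70) − (-0.20)(-0.15)] = 0.0650
  C_13 = (-0.05)(-0.30) − (0.85)(-0.15) = 0.1425
  C_21 = −[(-0.30)(0.70) − (0.00)(-0.30)] = 0.2100
  C_22 = (0.65)(0.70) − (0.00)(-0.15) = 0.4550
  C_23 = −[(0.65)(-0.30) − (-0.30)(-0.15)] = 0.2400
  C_31 = (-0.30)(-0.20) − (0.00)(0.85) = 0.0600
  C_32 = −[(0.65)(-0.20) − (0.00)(-0.05)] = 0.1300
  C_33 = (0.65)(0.85) − (-0.30)(-0.05) = 0.5375
det(I−A) = Σ_j (I−A)_1j·C_1j = (0.65)(0.5350) + (-0.30)(0.0650) + (0.00)(0.1425) = 0.32825
adj(I−A) = Cᵀ =
  [ 0.5350   0.2100   0.0600]
  [ 0.0650   0.4550   0.1300]
  [ 0.1425   0.2400   0.5375]
(I − A)⁻¹ = adj(I−A) / det(I−A) ≈
  [   1.6299     0.6398     0.1828]
  [   0.1980     1.3861     0.3960]
  [   0.4341     0.7312     1.6375]
x = (I − A)⁻¹ d = adj(I−A)·d / det(I−A), with det(I−A) = 0.32825:
  x_1 = (0.5350·125 + 0.2100·950 + 0.0600·500) / 0.32825 = 296.375 / 0.32825 ≈ 902.89
  x_2 = (0.0650·125 + 0.4550·950 + 0.1300·500) / 0.32825 = 505.375 / 0.32825 ≈ 1539.60
  x_3 = (0.1425·125 + 0.2400·950 + 0.5375·500) / 0.32825 = 514.5625 / 0.32825 ≈ 1567.59

x_1 = 902.89, x_2 = 1539.60, x_3 = 1567.59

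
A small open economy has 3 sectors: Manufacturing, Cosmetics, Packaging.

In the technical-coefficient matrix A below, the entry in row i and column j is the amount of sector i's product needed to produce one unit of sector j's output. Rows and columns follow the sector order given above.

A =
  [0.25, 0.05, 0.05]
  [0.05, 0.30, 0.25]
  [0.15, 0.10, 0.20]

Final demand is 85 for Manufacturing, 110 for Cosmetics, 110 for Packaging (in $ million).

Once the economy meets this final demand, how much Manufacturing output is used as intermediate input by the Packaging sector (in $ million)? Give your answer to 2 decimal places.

z_13 = 9.68

I − A =
  [   0.75    -0.05    -0.05]
  [  -0.05     0.70    -0.25]
  [  -0.15    -0.10     0.80]
Cofactors of I−A, C_ij = (−1)^(i+j)·(minor ij) (rows/columns in the sector order above):
  C_11 = (0.70)(0.80) − (-0.25)(-0.10) = 0.5350
  C_12 = −[(-0.05)(0.80) − (-0.25)(-0.15)] = 0.0775
  C_13 = (-0.05)(-0.10) − (0.70)(-0.15) = 0.1100
  C_21 = −[(-0.05)(0.80) − (-0.05)(-0.10)] = 0.0450
  C_22 = (0.75)(0.80) − (-0.05)(-0.15) = 0.5925
  C_23 = −[(0.75)(-0.10) − (-0.05)(-0.15)] = 0.0825
  C_31 = (-0.05)(-0.25) − (-0.05)(0.70) = 0.0475
  C_32 = −[(0.75)(-0.25) − (-0.05)(-0.05)] = 0.1900
  C_33 = (0.75)(0.70) − (-0.05)(-0.05) = 0.5225
det(I−A) = Σ_j (I−A)_1j·C_1j = (0.75)(0.5350) + (-0.05)(0.0775) + (-0.05)(0.1100) = 0.391875
adj(I−A) = Cᵀ =
  [ 0.5350   0.0450   0.0475]
  [ 0.0775   0.5925   0.1900]
  [ 0.1100   0.0825   0.5225]
(I − A)⁻¹ = adj(I−A) / det(I−A) ≈
  [   1.3652     0.1148     0.1212]
  [   0.1978     1.5120     0.4848]
  [   0.2807     0.2105     1.3333]
First solve x = (I − A)⁻¹ d = adj(I−A)·d / det(I−A); in particular x_3 = (0.1100·85 + 0.0825·110 + 0.5225·110) / 0.391875 = 75.90 / 0.391875 ≈ 193.6842.
Intermediate flow from 1 to 3: z_13 = a_13 · x_3 = 0.05 × 75.90 / 0.391875 = 3.795 / 0.391875 ≈ 9.68.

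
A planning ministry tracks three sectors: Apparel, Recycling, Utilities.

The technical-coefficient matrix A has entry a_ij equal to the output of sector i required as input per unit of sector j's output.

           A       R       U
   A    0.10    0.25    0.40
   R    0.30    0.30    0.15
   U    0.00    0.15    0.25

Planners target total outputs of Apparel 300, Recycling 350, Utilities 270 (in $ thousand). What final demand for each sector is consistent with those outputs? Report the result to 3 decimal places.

d_A = 74.500, d_R = 114.500, d_U = 150.000

I − A =
  [   0.90    -0.25    -0.40]
  [  -0.30     0.70    -0.15]
  [   0.00    -0.15     0.75]
d = (I − A) x:
  d_A = (+0.90)·300 + (-0.25)·350 + (-0.40)·270 = 74.500
  d_R = (-0.30)·300 + (+0.70)·350 + (-0.15)·270 = 114.500
  d_U = (+0.00)·300 + (-0.15)·350 + (+0.75)·270 = 150.000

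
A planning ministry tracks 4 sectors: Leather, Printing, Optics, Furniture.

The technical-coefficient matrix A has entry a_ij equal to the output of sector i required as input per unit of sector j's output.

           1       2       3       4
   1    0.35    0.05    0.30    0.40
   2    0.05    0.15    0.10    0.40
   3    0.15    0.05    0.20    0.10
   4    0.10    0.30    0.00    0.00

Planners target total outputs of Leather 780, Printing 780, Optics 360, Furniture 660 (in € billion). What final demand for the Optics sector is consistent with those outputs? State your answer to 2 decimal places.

d_3 = 66.00

I − A =
  [   0.65    -0.05    -0.30    -0.40]
  [  -0.05     0.85    -0.10    -0.40]
  [  -0.15    -0.05     0.80    -0.10]
  [  -0.10    -0.30     0.00     1.00]
d = (I − A) x:
  d_1 = (+0.65)·780 + (-0.05)·780 + (-0.30)·360 + (-0.40)·660 = 96.00
  d_2 = (-0.05)·780 + (+0.85)·780 + (-0.10)·360 + (-0.40)·660 = 324.00
  d_3 = (-0.15)·780 + (-0.05)·780 + (+0.80)·360 + (-0.10)·660 = 66.00
  d_4 = (-0.10)·780 + (-0.30)·780 + (+0.00)·360 + (+1.00)·660 = 348.00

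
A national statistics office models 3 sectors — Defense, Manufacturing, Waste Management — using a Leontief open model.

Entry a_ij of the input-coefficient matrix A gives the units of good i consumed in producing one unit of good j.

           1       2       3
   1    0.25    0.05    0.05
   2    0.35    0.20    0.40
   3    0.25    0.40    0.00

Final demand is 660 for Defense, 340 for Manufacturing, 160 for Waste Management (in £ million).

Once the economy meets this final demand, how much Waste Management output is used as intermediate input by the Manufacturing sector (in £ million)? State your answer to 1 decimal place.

I − A =
  [   0.75    -0.05    -0.05]
  [  -0.35     0.80    -0.40]
  [  -0.25    -0.40     1.00]
Cofactors of I−A, C_ij = (−1)^(i+j)·(minor ij) (rows/columns in the sector order above):
  C_11 = (0.80)(1.00) − (-0.40)(-0.40) = 0.6400
  C_12 = −[(-0.35)(1.00) − (-0.40)(-0.25)] = 0.4500
  C_13 = (-0.35)(-0.40) − (0.80)(-0.25) = 0.3400
  C_21 = −[(-0.05)(1.00) − (-0.05)(-0.40)] = 0.0700
  C_22 = (0.75)(1.00) − (-0.05)(-0.25) = 0.7375
  C_23 = −[(0.75)(-0.40) − (-0.05)(-0.25)] = 0.3125
  C_31 = (-0.05)(-0.40) − (-0.05)(0.80) = 0.0600
  C_32 = −[(0.75)(-0.40) − (-0.05)(-0.35)] = 0.3175
  C_33 = (0.75)(0.80) − (-0.05)(-0.35) = 0.5825
det(I−A) = Σ_j (I−A)_1j·C_1j = (0.75)(0.6400) + (-0.05)(0.4500) + (-0.05)(0.3400) = 0.4405
adj(I−A) = Cᵀ =
  [ 0.6400   0.0700   0.0600]
  [ 0.4500   0.7375   0.3175]
  [ 0.3400   0.3125   0.5825]
(I − A)⁻¹ = adj(I−A) / det(I−A) ≈
  [   1.4529     0.1589     0.1362]
  [   1.0216     1.6742     0.7208]
  [   0.7719     0.7094     1.3224]
First solve x = (I − A)⁻¹ d = adj(I−A)·d / det(I−A); in particular x_2 = (0.4500·660 + 0.7375·340 + 0.3175·160) / 0.4405 = 598.55 / 0.4405 ≈ 1358.797.
Intermediate flow from 3 to 2: z_32 = a_32 · x_2 = 0.40 × 598.55 / 0.4405 = 239.42 / 0.4405 ≈ 543.5.

z_32 = 543.5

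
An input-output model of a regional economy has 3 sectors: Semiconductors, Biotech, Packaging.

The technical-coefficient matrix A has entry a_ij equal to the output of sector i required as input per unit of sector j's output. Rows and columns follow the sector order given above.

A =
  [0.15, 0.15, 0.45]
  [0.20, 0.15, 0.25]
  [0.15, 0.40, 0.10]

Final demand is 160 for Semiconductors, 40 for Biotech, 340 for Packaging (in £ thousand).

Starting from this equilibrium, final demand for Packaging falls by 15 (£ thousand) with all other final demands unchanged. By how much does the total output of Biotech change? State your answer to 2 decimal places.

I − A =
  [   0.85    -0.15    -0.45]
  [  -0.20     0.85    -0.25]
  [  -0.15    -0.40     0.90]
Cofactors of I−A, C_ij = (−1)^(i+j)·(minor ij) (rows/columns in the sector order above):
  C_11 = (0.85)(0.90) − (-0.25)(-0.40) = 0.6650
  C_12 = −[(-0.20)(0.90) − (-0.25)(-0.15)] = 0.2175
  C_13 = (-0.20)(-0.40) − (0.85)(-0.15) = 0.2075
  C_21 = −[(-0.15)(0.90) − (-0.45)(-0.40)] = 0.3150
  C_22 = (0.85)(0.90) − (-0.45)(-0.15) = 0.6975
  C_23 = −[(0.85)(-0.40) − (-0.15)(-0.15)] = 0.3625
  C_31 = (-0.15)(-0.25) − (-0.45)(0.85) = 0.4200
  C_32 = −[(0.85)(-0.25) − (-0.45)(-0.20)] = 0.3025
  C_33 = (0.85)(0.85) − (-0.15)(-0.20) = 0.6925
det(I−A) = Σ_j (I−A)_1j·C_1j = (0.85)(0.6650) + (-0.15)(0.2175) + (-0.45)(0.2075) = 0.43925
adj(I−A) = Cᵀ =
  [ 0.6650   0.3150   0.4200]
  [ 0.2175   0.6975   0.3025]
  [ 0.2075   0.3625   0.6925]
(I − A)⁻¹ = adj(I−A) / det(I−A) ≈
  [   1.5139     0.7171     0.9562]
  [   0.4952     1.5879     0.6887]
  [   0.4724     0.8253     1.5766]
Δx = (I − A)⁻¹ Δd with Δd having -15 in the Packaging component and 0 elsewhere.
So Δx_B = L_BP · (-15), where L_BP = adj(I−A)_BP / det(I−A) = 0.3025 / 0.43925.
Δx_B = 0.3025 × (-15) / 0.43925 = -4.5375 / 0.43925 ≈ -10.33.

Δx_B = -10.33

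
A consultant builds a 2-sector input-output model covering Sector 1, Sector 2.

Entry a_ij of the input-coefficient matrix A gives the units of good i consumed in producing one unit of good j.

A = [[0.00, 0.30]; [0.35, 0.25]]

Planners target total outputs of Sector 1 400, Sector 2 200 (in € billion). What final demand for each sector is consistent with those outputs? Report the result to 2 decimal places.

d_1 = 340.00, d_2 = 10.00

I − A =
  [   1.00    -0.30]
  [  -0.35     0.75]
d = (I − A) x:
  d_1 = (+1.00)·400 + (-0.30)·200 = 340.00
  d_2 = (-0.35)·400 + (+0.75)·200 = 10.00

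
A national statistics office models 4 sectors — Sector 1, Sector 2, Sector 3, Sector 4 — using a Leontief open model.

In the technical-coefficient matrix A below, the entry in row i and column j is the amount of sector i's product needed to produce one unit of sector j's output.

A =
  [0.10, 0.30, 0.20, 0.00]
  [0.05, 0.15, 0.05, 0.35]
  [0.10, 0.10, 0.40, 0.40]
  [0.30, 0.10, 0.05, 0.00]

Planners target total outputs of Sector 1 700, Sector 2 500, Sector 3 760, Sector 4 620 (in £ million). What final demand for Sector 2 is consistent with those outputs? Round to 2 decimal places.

I − A =
  [   0.90    -0.30    -0.20     0.00]
  [  -0.05     0.85    -0.05    -0.35]
  [  -0.10    -0.10     0.60    -0.40]
  [  -0.30    -0.10    -0.05     1.00]
d = (I − A) x:
  d_1 = (+0.90)·700 + (-0.30)·500 + (-0.20)·760 + (+0.00)·620 = 328.00
  d_2 = (-0.05)·700 + (+0.85)·500 + (-0.05)·760 + (-0.35)·620 = 135.00
  d_3 = (-0.10)·700 + (-0.10)·500 + (+0.60)·760 + (-0.40)·620 = 88.00
  d_4 = (-0.30)·700 + (-0.10)·500 + (-0.05)·760 + (+1.00)·620 = 322.00

d_2 = 135.00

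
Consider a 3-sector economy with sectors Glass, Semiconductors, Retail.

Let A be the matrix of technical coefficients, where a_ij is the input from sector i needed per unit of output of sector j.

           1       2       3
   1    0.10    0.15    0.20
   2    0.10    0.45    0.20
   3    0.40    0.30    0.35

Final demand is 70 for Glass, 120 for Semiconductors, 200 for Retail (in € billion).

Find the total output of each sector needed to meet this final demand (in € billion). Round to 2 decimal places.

x_1 = 345.54, x_2 = 565.05, x_3 = 781.12

I − A =
  [   0.90    -0.15    -0.20]
  [  -0.10     0.55    -0.20]
  [  -0.40    -0.30     0.65]
Cofactors of I−A, C_ij = (−1)^(i+j)·(minor ij) (rows/columns in the sector order above):
  C_11 = (0.55)(0.65) − (-0.20)(-0.30) = 0.2975
  C_12 = −[(-0.10)(0.65) − (-0.20)(-0.40)] = 0.1450
  C_13 = (-0.10)(-0.30) − (0.55)(-0.40) = 0.2500
  C_21 = −[(-0.15)(0.65) − (-0.20)(-0.30)] = 0.1575
  C_22 = (0.90)(0.65) − (-0.20)(-0.40) = 0.5050
  C_23 = −[(0.90)(-0.30) − (-0.15)(-0.40)] = 0.3300
  C_31 = (-0.15)(-0.20) − (-0.20)(0.55) = 0.1400
  C_32 = −[(0.90)(-0.20) − (-0.20)(-0.10)] = 0.2000
  C_33 = (0.90)(0.55) − (-0.15)(-0.10) = 0.4800
det(I−A) = Σ_j (I−A)_1j·C_1j = (0.90)(0.2975) + (-0.15)(0.1450) + (-0.20)(0.2500) = 0.1960
adj(I−A) = Cᵀ =
  [ 0.2975   0.1575   0.1400]
  [ 0.1450   0.5050   0.2000]
  [ 0.2500   0.3300   0.4800]
(I − A)⁻¹ = adj(I−A) / det(I−A) ≈
  [   1.5179     0.8036     0.7143]
  [   0.7398     2.5765     1.0204]
  [   1.2755     1.6837     2.4490]
x = (I − A)⁻¹ d = adj(I−A)·d / det(I−A), with det(I−A) = 0.1960:
  x_1 = (0.2975·70 + 0.1575·120 + 0.1400·200) / 0.1960 = 67.725 / 0.1960 ≈ 345.54
  x_2 = (0.1450·70 + 0.5050·120 + 0.2000·200) / 0.1960 = 110.75 / 0.1960 ≈ 565.05
  x_3 = (0.2500·70 + 0.3300·120 + 0.4800·200) / 0.1960 = 153.10 / 0.1960 ≈ 781.12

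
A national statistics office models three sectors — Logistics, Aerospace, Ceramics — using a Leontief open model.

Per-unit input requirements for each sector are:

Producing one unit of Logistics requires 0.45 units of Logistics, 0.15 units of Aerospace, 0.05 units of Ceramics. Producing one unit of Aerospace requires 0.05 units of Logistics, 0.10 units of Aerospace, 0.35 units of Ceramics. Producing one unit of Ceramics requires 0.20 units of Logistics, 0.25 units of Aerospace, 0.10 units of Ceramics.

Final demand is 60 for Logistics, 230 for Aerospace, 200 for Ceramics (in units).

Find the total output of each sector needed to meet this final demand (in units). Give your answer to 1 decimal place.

I − A =
  [   0.55    -0.05    -0.20]
  [  -0.15     0.90    -0.25]
  [  -0.05    -0.35     0.90]
Cofactors of I−A, C_ij = (−1)^(i+j)·(minor ij) (rows/columns in the sector order above):
  C_11 = (0.90)(0.90) − (-0.25)(-0.35) = 0.7225
  C_12 = −[(-0.15)(0.90) − (-0.25)(-0.05)] = 0.1475
  C_13 = (-0.15)(-0.35) − (0.90)(-0.05) = 0.0975
  C_21 = −[(-0.05)(0.90) − (-0.20)(-0.35)] = 0.1150
  C_22 = (0.55)(0.90) − (-0.20)(-0.05) = 0.4850
  C_23 = −[(0.55)(-0.35) − (-0.05)(-0.05)] = 0.1950
  C_31 = (-0.05)(-0.25) − (-0.20)(0.90) = 0.1925
  C_32 = −[(0.55)(-0.25) − (-0.20)(-0.15)] = 0.1675
  C_33 = (0.55)(0.90) − (-0.05)(-0.15) = 0.4875
det(I−A) = Σ_j (I−A)_1j·C_1j = (0.55)(0.7225) + (-0.05)(0.1475) + (-0.20)(0.0975) = 0.3705
adj(I−A) = Cᵀ =
  [ 0.7225   0.1150   0.1925]
  [ 0.1475   0.4850   0.1675]
  [ 0.0975   0.1950   0.4875]
(I − A)⁻¹ = adj(I−A) / det(I−A) ≈
  [   1.9501     0.3104     0.5196]
  [   0.3981     1.3090     0.4521]
  [   0.2632     0.5263     1.3158]
x = (I − A)⁻¹ d = adj(I−A)·d / det(I−A), with det(I−A) = 0.3705:
  x_1 = (0.7225·60 + 0.1150·230 + 0.1925·200) / 0.3705 = 108.30 / 0.3705 ≈ 292.3
  x_2 = (0.1475·60 + 0.4850·230 + 0.1675·200) / 0.3705 = 153.90 / 0.3705 ≈ 415.4
  x_3 = (0.0975·60 + 0.1950·230 + 0.4875·200) / 0.3705 = 148.20 / 0.3705 = 400.0

x_1 = 292.3, x_2 = 415.4, x_3 = 400.0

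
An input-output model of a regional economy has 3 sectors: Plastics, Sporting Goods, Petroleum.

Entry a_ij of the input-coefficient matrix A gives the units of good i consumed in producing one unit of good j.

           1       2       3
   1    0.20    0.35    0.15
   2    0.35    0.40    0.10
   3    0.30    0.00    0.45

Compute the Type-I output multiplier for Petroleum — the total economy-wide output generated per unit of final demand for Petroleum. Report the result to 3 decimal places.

m_3 = 3.865

I − A =
  [   0.80    -0.35    -0.15]
  [  -0.35     0.60    -0.10]
  [  -0.30     0.00     0.55]
Cofactors of I−A, C_ij = (−1)^(i+j)·(minor ij) (rows/columns in the sector order above):
  C_11 = (0.60)(0.55) − (-0.10)(0.00) = 0.3300
  C_12 = −[(-0.35)(0.55) − (-0.10)(-0.30)] = 0.2225
  C_13 = (-0.35)(0.00) − (0.60)(-0.30) = 0.1800
  C_21 = −[(-0.35)(0.55) − (-0.15)(0.00)] = 0.1925
  C_22 = (0.80)(0.55) − (-0.15)(-0.30) = 0.3950
  C_23 = −[(0.80)(0.00) − (-0.35)(-0.30)] = 0.1050
  C_31 = (-0.35)(-0.10) − (-0.15)(0.60) = 0.1250
  C_32 = −[(0.80)(-0.10) − (-0.15)(-0.35)] = 0.1325
  C_33 = (0.80)(0.60) − (-0.35)(-0.35) = 0.3575
det(I−A) = Σ_j (I−A)_1j·C_1j = (0.80)(0.3300) + (-0.35)(0.2225) + (-0.15)(0.1800) = 0.159125
adj(I−A) = Cᵀ =
  [ 0.3300   0.1925   0.1250]
  [ 0.2225   0.3950   0.1325]
  [ 0.1800   0.1050   0.3575]
(I − A)⁻¹ = adj(I−A) / det(I−A) ≈
  [   2.0738     1.2097     0.7855]
  [   1.3983     2.4823     0.8327]
  [   1.1312     0.6599     2.2467]
The output multiplier for sector j is the column-j sum of the Leontief inverse (I − A)⁻¹ = adj(I−A) / det(I−A).
Column 3 of adj(I−A): (0.1250, 0.1325, 0.3575); det(I−A) = 0.159125.
m_3 = (0.1250 + 0.1325 + 0.3575) / 0.159125 = 0.615 / 0.159125 ≈ 3.865.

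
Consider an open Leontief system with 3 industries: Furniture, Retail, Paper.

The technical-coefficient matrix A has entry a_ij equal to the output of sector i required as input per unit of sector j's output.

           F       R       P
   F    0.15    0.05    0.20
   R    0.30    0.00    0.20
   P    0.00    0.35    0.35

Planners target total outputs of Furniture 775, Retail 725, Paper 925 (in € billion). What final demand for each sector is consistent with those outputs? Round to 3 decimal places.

I − A =
  [   0.85    -0.05    -0.20]
  [  -0.30     1.00    -0.20]
  [   0.00    -0.35     0.65]
d = (I − A) x:
  d_F = (+0.85)·775 + (-0.05)·725 + (-0.20)·925 = 437.500
  d_R = (-0.30)·775 + (+1.00)·725 + (-0.20)·925 = 307.500
  d_P = (+0.00)·775 + (-0.35)·725 + (+0.65)·925 = 347.500

d_F = 437.500, d_R = 307.500, d_P = 347.500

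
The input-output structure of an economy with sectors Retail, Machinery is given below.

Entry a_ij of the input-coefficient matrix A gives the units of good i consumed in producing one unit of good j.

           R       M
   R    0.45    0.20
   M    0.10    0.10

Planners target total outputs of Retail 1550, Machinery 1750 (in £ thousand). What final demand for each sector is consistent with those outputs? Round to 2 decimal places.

I − A =
  [   0.55    -0.20]
  [  -0.10     0.90]
d = (I − A) x:
  d_R = (+0.55)·1550 + (-0.20)·1750 = 502.50
  d_M = (-0.10)·1550 + (+0.90)·1750 = 1420.00

d_R = 502.50, d_M = 1420.00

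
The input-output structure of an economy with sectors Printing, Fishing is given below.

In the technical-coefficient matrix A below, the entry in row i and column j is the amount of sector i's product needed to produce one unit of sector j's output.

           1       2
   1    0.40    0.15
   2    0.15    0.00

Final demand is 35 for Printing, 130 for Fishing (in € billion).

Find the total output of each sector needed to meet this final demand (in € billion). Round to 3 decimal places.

I − A =
  [   0.60    -0.15]
  [  -0.15     1.00]
det(I−A) = (0.60)(1.00) − (-0.15)(-0.15) = 0.5775
adj(I−A) = [[1.00, 0.15], [0.15, 0.60]]
(I − A)⁻¹ = adj(I−A) / det(I−A) ≈
  [   1.7316     0.2597]
  [   0.2597     1.0390]
x = (I − A)⁻¹ d = adj(I−A)·d / det(I−A), with det(I−A) = 0.5775:
  x_1 = (1.00·35 + 0.15·130) / 0.5775 = 54.50 / 0.5775 ≈ 94.372
  x_2 = (0.15·35 + 0.60·130) / 0.5775 = 83.25 / 0.5775 ≈ 144.156

x_1 = 94.372, x_2 = 144.156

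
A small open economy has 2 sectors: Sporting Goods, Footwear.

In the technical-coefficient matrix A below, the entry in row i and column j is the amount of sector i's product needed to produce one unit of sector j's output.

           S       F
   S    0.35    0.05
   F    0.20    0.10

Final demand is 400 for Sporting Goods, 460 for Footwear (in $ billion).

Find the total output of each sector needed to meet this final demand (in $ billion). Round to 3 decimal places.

I − A =
  [   0.65    -0.05]
  [  -0.20     0.90]
det(I−A) = (0.65)(0.90) − (-0.05)(-0.20) = 0.5750
adj(I−A) = [[0.90, 0.05], [0.20, 0.65]]
(I − A)⁻¹ = adj(I−A) / det(I−A) ≈
  [   1.5652     0.0870]
  [   0.3478     1.1304]
x = (I − A)⁻¹ d = adj(I−A)·d / det(I−A), with det(I−A) = 0.5750:
  x_S = (0.90·400 + 0.05·460) / 0.5750 = 383.00 / 0.5750 ≈ 666.087
  x_F = (0.20·400 + 0.65·460) / 0.5750 = 379.00 / 0.5750 ≈ 659.130

x_S = 666.087, x_F = 659.130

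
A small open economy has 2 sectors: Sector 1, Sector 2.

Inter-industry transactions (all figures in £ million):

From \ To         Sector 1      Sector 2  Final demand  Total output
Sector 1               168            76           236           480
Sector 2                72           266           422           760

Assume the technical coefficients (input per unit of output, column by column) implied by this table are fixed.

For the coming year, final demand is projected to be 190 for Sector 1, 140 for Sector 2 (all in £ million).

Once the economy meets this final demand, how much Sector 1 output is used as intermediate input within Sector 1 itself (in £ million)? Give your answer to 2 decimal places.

Technical coefficients a_ij = z_ij / X_j:
  a_11 = 168/480 = 0.35, a_21 = 72/480 = 0.15
  a_12 = 76/760 = 0.10, a_22 = 266/760 = 0.35
I − A =
  [   0.65    -0.10]
  [  -0.15     0.65]
det(I−A) = (0.65)(0.65) − (-0.10)(-0.15) = 0.4075
adj(I−A) = [[0.65, 0.10], [0.15, 0.65]]
(I − A)⁻¹ = adj(I−A) / det(I−A) ≈
  [   1.5951     0.2454]
  [   0.3681     1.5951]
First solve x = (I − A)⁻¹ d = adj(I−A)·d / det(I−A); in particular x_1 = (0.65·190 + 0.10·140) / 0.4075 = 137.50 / 0.4075 ≈ 337.4233.
Intermediate flow from 1 to 1: z_11 = a_11 · x_1 = 0.35 × 137.50 / 0.4075 = 48.125 / 0.4075 ≈ 118.10.

z_11 = 118.10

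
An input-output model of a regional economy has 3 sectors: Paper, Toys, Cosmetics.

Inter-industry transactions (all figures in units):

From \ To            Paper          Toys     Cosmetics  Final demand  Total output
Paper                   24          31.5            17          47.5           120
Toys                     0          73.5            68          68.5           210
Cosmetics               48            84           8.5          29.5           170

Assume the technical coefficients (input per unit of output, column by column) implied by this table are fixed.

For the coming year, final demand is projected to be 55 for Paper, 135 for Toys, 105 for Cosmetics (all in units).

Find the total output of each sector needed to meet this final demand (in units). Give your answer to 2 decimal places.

x_1 = 199.13, x_2 = 441.77, x_3 = 380.38

Technical coefficients a_ij = z_ij / X_j:
  a_11 = 24/120 = 0.20, a_21 = 0/120 = 0.00, a_31 = 48/120 = 0.40
  a_12 = 31.5/210 = 0.15, a_22 = 73.5/210 = 0.35, a_32 = 84/210 = 0.40
  a_13 = 17/170 = 0.10, a_23 = 68/170 = 0.40, a_33 = 8.5/170 = 0.05
I − A =
  [   0.80    -0.15    -0.10]
  [   0.00     0.65    -0.40]
  [  -0.40    -0.40     0.95]
Cofactors of I−A, C_ij = (−1)^(i+j)·(minor ij) (rows/columns in the sector order above):
  C_11 = (0.65)(0.95) − (-0.40)(-0.40) = 0.4575
  C_12 = −[(0.00)(0.95) − (-0.40)(-0.40)] = 0.1600
  C_13 = (0.00)(-0.40) − (0.65)(-0.40) = 0.2600
  C_21 = −[(-0.15)(0.95) − (-0.10)(-0.40)] = 0.1825
  C_22 = (0.80)(0.95) − (-0.10)(-0.40) = 0.7200
  C_23 = −[(0.80)(-0.40) − (-0.15)(-0.40)] = 0.3800
  C_31 = (-0.15)(-0.40) − (-0.10)(0.65) = 0.1250
  C_32 = −[(0.80)(-0.40) − (-0.10)(0.00)] = 0.3200
  C_33 = (0.80)(0.65) − (-0.15)(0.00) = 0.5200
det(I−A) = Σ_j (I−A)_1j·C_1j = (0.80)(0.4575) + (-0.15)(0.1600) + (-0.10)(0.2600) = 0.3160
adj(I−A) = Cᵀ =
  [ 0.4575   0.1825   0.1250]
  [ 0.1600   0.7200   0.3200]
  [ 0.2600   0.3800   0.5200]
(I − A)⁻¹ = adj(I−A) / det(I−A) ≈
  [   1.4478     0.5775     0.3956]
  [   0.5063     2.2785     1.0127]
  [   0.8228     1.2025     1.6456]
x = (I − A)⁻¹ d = adj(I−A)·d / det(I−A), with det(I−A) = 0.3160:
  x_1 = (0.4575·55 + 0.1825·135 + 0.1250·105) / 0.3160 = 62.925 / 0.3160 ≈ 199.13
  x_2 = (0.1600·55 + 0.7200·135 + 0.3200·105) / 0.3160 = 139.60 / 0.3160 ≈ 441.77
  x_3 = (0.2600·55 + 0.3800·135 + 0.5200·105) / 0.3160 = 120.20 / 0.3160 ≈ 380.38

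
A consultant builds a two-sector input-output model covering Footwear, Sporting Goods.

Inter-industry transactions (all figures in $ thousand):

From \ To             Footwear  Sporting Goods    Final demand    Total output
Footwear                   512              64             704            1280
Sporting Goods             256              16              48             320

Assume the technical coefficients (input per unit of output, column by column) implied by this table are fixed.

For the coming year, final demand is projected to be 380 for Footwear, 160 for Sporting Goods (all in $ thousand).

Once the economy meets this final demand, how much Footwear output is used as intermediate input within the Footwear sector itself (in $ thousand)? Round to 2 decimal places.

Technical coefficients a_ij = z_ij / X_j:
  a_FF = 512/1280 = 0.40, a_SF = 256/1280 = 0.20
  a_FS = 64/320 = 0.20, a_SS = 16/320 = 0.05
I − A =
  [   0.60    -0.20]
  [  -0.20     0.95]
det(I−A) = (0.60)(0.95) − (-0.20)(-0.20) = 0.5300
adj(I−A) = [[0.95, 0.20], [0.20, 0.60]]
(I − A)⁻¹ = adj(I−A) / det(I−A) ≈
  [   1.7925     0.3774]
  [   0.3774     1.1321]
First solve x = (I − A)⁻¹ d = adj(I−A)·d / det(I−A); in particular x_F = (0.95·380 + 0.20·160) / 0.5300 = 393.00 / 0.5300 ≈ 741.5094.
Intermediate flow from F to F: z_FF = a_FF · x_F = 0.40 × 393.00 / 0.5300 = 157.20 / 0.5300 ≈ 296.60.

z_FF = 296.60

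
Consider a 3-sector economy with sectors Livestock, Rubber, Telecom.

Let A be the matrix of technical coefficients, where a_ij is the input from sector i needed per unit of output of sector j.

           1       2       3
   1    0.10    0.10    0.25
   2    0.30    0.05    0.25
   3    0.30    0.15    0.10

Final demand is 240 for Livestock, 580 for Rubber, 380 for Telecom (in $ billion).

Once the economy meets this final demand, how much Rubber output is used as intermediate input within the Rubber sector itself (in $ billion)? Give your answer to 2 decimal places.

z_22 = 50.35

I − A =
  [   0.90    -0.10    -0.25]
  [  -0.30     0.95    -0.25]
  [  -0.30    -0.15     0.90]
Cofactors of I−A, C_ij = (−1)^(i+j)·(minor ij) (rows/columns in the sector order above):
  C_11 = (0.95)(0.90) − (-0.25)(-0.15) = 0.8175
  C_12 = −[(-0.30)(0.90) − (-0.25)(-0.30)] = 0.3450
  C_13 = (-0.30)(-0.15) − (0.95)(-0.30) = 0.3300
  C_21 = −[(-0.10)(0.90) − (-0.25)(-0.15)] = 0.1275
  C_22 = (0.90)(0.90) − (-0.25)(-0.30) = 0.7350
  C_23 = −[(0.90)(-0.15) − (-0.10)(-0.30)] = 0.1650
  C_31 = (-0.10)(-0.25) − (-0.25)(0.95) = 0.2625
  C_32 = −[(0.90)(-0.25) − (-0.25)(-0.30)] = 0.3000
  C_33 = (0.90)(0.95) − (-0.10)(-0.30) = 0.8250
det(I−A) = Σ_j (I−A)_1j·C_1j = (0.90)(0.8175) + (-0.10)(0.3450) + (-0.25)(0.3300) = 0.61875
adj(I−A) = Cᵀ =
  [ 0.8175   0.1275   0.2625]
  [ 0.3450   0.7350   0.3000]
  [ 0.3300   0.1650   0.8250]
(I − A)⁻¹ = adj(I−A) / det(I−A) ≈
  [   1.3212     0.2061     0.4242]
  [   0.5576     1.1879     0.4848]
  [   0.5333     0.2667     1.3333]
First solve x = (I − A)⁻¹ d = adj(I−A)·d / det(I−A); in particular x_2 = (0.3450·240 + 0.7350·580 + 0.3000·380) / 0.61875 = 623.10 / 0.61875 ≈ 1007.0303.
Intermediate flow from 2 to 2: z_22 = a_22 · x_2 = 0.05 × 623.10 / 0.61875 = 31.155 / 0.61875 ≈ 50.35.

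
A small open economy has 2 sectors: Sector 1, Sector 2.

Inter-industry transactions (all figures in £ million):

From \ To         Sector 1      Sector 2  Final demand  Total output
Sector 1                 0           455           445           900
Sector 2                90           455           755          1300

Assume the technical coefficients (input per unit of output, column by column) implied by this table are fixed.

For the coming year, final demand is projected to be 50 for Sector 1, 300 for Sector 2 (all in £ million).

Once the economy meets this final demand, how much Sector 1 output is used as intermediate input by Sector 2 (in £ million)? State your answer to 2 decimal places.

Technical coefficients a_ij = z_ij / X_j:
  a_11 = 0/900 = 0.00, a_21 = 90/900 = 0.10
  a_12 = 455/1300 = 0.35, a_22 = 455/1300 = 0.35
I − A =
  [   1.00    -0.35]
  [  -0.10     0.65]
det(I−A) = (1.00)(0.65) − (-0.35)(-0.10) = 0.6150
adj(I−A) = [[0.65, 0.35], [0.10, 1.00]]
(I − A)⁻¹ = adj(I−A) / det(I−A) ≈
  [   1.0569     0.5691]
  [   0.1626     1.6260]
First solve x = (I − A)⁻¹ d = adj(I−A)·d / det(I−A); in particular x_2 = (0.10·50 + 1.00·300) / 0.6150 = 305.00 / 0.6150 ≈ 495.9350.
Intermediate flow from 1 to 2: z_12 = a_12 · x_2 = 0.35 × 305.00 / 0.6150 = 106.75 / 0.6150 ≈ 173.58.

z_12 = 173.58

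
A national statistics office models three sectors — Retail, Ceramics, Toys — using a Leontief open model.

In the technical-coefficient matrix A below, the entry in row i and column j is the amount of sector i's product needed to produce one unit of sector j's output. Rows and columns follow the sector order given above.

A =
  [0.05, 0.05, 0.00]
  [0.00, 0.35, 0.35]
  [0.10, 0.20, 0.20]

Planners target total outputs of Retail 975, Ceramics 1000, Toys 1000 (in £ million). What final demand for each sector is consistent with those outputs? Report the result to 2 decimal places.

I − A =
  [   0.95    -0.05     0.00]
  [   0.00     0.65    -0.35]
  [  -0.10    -0.20     0.80]
d = (I − A) x:
  d_R = (+0.95)·975 + (-0.05)·1000 + (+0.00)·1000 = 876.25
  d_C = (+0.00)·975 + (+0.65)·1000 + (-0.35)·1000 = 300.00
  d_T = (-0.10)·975 + (-0.20)·1000 + (+0.80)·1000 = 502.50

d_R = 876.25, d_C = 300.00, d_T = 502.50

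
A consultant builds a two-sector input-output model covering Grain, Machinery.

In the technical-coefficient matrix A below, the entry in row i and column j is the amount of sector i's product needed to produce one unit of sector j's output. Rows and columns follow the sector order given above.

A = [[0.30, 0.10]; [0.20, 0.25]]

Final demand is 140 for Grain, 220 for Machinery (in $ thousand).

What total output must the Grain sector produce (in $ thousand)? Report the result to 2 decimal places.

I − A =
  [   0.70    -0.10]
  [  -0.20     0.75]
det(I−A) = (0.70)(0.75) − (-0.10)(-0.20) = 0.5050
adj(I−A) = [[0.75, 0.10], [0.20, 0.70]]
(I − A)⁻¹ = adj(I−A) / det(I−A) ≈
  [   1.4851     0.1980]
  [   0.3960     1.3861]
x = (I − A)⁻¹ d = adj(I−A)·d / det(I−A), with det(I−A) = 0.5050:
  x_1 = (0.75·140 + 0.10·220) / 0.5050 = 127.00 / 0.5050 ≈ 251.49
  x_2 = (0.20·140 + 0.70·220) / 0.5050 = 182.00 / 0.5050 ≈ 360.40

x_1 = 251.49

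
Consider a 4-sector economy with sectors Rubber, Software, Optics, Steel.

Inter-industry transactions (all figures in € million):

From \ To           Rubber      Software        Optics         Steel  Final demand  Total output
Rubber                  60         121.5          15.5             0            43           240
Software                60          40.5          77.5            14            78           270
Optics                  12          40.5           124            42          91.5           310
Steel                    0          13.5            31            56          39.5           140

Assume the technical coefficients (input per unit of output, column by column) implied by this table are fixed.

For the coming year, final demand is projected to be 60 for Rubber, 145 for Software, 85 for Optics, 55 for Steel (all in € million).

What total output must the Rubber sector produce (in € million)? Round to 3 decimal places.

x_1 = 344.614

Technical coefficients a_ij = z_ij / X_j:
  a_11 = 60/240 = 0.25, a_21 = 60/240 = 0.25, a_31 = 12/240 = 0.05, a_41 = 0/240 = 0.00
  a_12 = 121.5/270 = 0.45, a_22 = 40.5/270 = 0.15, a_32 = 40.5/270 = 0.15, a_42 = 13.5/270 = 0.05
  a_13 = 15.5/310 = 0.05, a_23 = 77.5/310 = 0.25, a_33 = 124/310 = 0.40, a_43 = 31/310 = 0.10
  a_14 = 0/140 = 0.00, a_24 = 14/140 = 0.10, a_34 = 42/140 = 0.30, a_44 = 56/140 = 0.40
I − A =
  [   0.75    -0.45    -0.05     0.00]
  [  -0.25     0.85    -0.25    -0.10]
  [  -0.05    -0.15     0.60    -0.30]
  [   0.00    -0.05    -0.10     0.60]
Compute the cofactors C_ij = (−1)^(i+j)·(3×3 minor ij) of I−A; the adjugate is their transpose:
adj(I−A) = Cᵀ =
  [ 0.249750   0.153750   0.097250   0.074250]
  [ 0.090500   0.246000   0.127500   0.104750]
  [ 0.051500   0.092250   0.311250   0.171000]
  [ 0.016125   0.035875   0.062500   0.277250]
det(I−A) = Σ_j (I−A)_1j·C_1j = (0.75)(0.249750) + (-0.45)(0.090500) + (-0.05)(0.051500) + (0.00)(0.016125) = 0.1440125
(I − A)⁻¹ = adj(I−A) / det(I−A) ≈
  [   1.7342     1.0676     0.6753     0.5156]
  [   0.6284     1.7082     0.8853     0.7274]
  [   0.3576     0.6406     2.1613     1.1874]
  [   0.1120     0.2491     0.4340     1.9252]
x = (I − A)⁻¹ d = adj(I−A)·d / det(I−A), with det(I−A) = 0.1440125:
  x_1 = (0.249750·60 + 0.153750·145 + 0.097250·85 + 0.074250·55) / 0.1440125 = 49.62875 / 0.1440125 ≈ 344.614
  x_2 = (0.090500·60 + 0.246000·145 + 0.127500·85 + 0.104750·55) / 0.1440125 = 57.69875 / 0.1440125 ≈ 400.651
  x_3 = (0.051500·60 + 0.092250·145 + 0.311250·85 + 0.171000·55) / 0.1440125 = 52.3275 / 0.1440125 ≈ 363.354
  x_4 = (0.016125·60 + 0.035875·145 + 0.062500·85 + 0.277250·55) / 0.1440125 = 26.730625 / 0.1440125 ≈ 185.613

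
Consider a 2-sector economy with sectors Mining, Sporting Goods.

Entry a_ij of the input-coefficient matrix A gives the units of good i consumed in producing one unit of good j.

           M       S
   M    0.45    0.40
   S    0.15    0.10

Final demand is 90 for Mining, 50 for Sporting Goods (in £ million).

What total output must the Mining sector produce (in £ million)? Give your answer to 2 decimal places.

x_M = 232.18

I − A =
  [   0.55    -0.40]
  [  -0.15     0.90]
det(I−A) = (0.55)(0.90) − (-0.40)(-0.15) = 0.4350
adj(I−A) = [[0.90, 0.40], [0.15, 0.55]]
(I − A)⁻¹ = adj(I−A) / det(I−A) ≈
  [   2.0690     0.9195]
  [   0.3448     1.2644]
x = (I − A)⁻¹ d = adj(I−A)·d / det(I−A), with det(I−A) = 0.4350:
  x_M = (0.90·90 + 0.40·50) / 0.4350 = 101.00 / 0.4350 ≈ 232.18
  x_S = (0.15·90 + 0.55·50) / 0.4350 = 41.00 / 0.4350 ≈ 94.25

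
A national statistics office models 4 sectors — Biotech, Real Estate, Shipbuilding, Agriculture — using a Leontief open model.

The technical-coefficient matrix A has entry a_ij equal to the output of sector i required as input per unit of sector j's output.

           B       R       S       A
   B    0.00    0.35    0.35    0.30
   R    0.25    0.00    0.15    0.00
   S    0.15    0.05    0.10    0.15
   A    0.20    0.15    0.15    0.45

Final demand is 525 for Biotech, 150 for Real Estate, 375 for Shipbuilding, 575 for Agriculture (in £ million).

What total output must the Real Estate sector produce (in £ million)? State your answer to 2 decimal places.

x_R = 793.83

I − A =
  [   1.00    -0.35    -0.35    -0.30]
  [  -0.25     1.00    -0.15     0.00]
  [  -0.15    -0.05     0.90    -0.15]
  [  -0.20    -0.15    -0.15     0.55]
Compute the cofactors C_ij = (−1)^(i+j)·(3×3 minor ij) of I−A; the adjugate is their transpose:
adj(I−A) = Cᵀ =
  [ 0.465000   0.225625   0.273125   0.328125]
  [ 0.135000   0.372375   0.132875   0.109875]
  [ 0.125000   0.093125   0.430625   0.185625]
  [ 0.240000   0.209000   0.253000   0.749000]
det(I−A) = Σ_j (I−A)_1j·C_1j = (1.00)(0.465000) + (-0.35)(0.135000) + (-0.35)(0.125000) + (-0.30)(0.240000) = 0.3020
(I − A)⁻¹ = adj(I−A) / det(I−A) ≈
  [   1.5397     0.7471     0.9044     1.0865]
  [   0.4470     1.2330     0.4400     0.3638]
  [   0.4139     0.3084     1.4259     0.6147]
  [   0.7947     0.6921     0.8377     2.4801]
x = (I − A)⁻¹ d = adj(I−A)·d / det(I−A), with det(I−A) = 0.3020:
  x_B = (0.465000·525 + 0.225625·150 + 0.273125·375 + 0.328125·575) / 0.3020 = 569.0625 / 0.3020 ≈ 1884.31
  x_R = (0.135000·525 + 0.372375·150 + 0.132875·375 + 0.109875·575) / 0.3020 = 239.7375 / 0.3020 ≈ 793.83
  x_S = (0.125000·525 + 0.093125·150 + 0.430625·375 + 0.185625·575) / 0.3020 = 347.8125 / 0.3020 ≈ 1151.70
  x_A = (0.240000·525 + 0.209000·150 + 0.253000·375 + 0.749000·575) / 0.3020 = 682.90 / 0.3020 ≈ 2261.26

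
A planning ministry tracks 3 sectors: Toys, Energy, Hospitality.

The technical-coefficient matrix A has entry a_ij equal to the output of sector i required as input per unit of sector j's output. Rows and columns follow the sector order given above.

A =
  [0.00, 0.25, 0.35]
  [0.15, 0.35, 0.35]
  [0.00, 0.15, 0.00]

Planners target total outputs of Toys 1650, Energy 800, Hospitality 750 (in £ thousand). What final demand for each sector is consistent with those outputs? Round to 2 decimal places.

I − A =
  [   1.00    -0.25    -0.35]
  [  -0.15     0.65    -0.35]
  [   0.00    -0.15     1.00]
d = (I − A) x:
  d_1 = (+1.00)·1650 + (-0.25)·800 + (-0.35)·750 = 1187.50
  d_2 = (-0.15)·1650 + (+0.65)·800 + (-0.35)·750 = 10.00
  d_3 = (+0.00)·1650 + (-0.15)·800 + (+1.00)·750 = 630.00

d_1 = 1187.50, d_2 = 10.00, d_3 = 630.00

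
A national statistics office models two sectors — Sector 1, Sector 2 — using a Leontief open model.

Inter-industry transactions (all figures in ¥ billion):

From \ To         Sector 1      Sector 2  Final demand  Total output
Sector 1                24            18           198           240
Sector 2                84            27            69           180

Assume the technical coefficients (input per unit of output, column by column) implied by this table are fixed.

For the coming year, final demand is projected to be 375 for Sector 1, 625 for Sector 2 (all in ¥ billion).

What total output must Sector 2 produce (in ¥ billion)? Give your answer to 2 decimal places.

x_2 = 950.34

Technical coefficients a_ij = z_ij / X_j:
  a_11 = 24/240 = 0.10, a_21 = 84/240 = 0.35
  a_12 = 18/180 = 0.10, a_22 = 27/180 = 0.15
I − A =
  [   0.90    -0.10]
  [  -0.35     0.85]
det(I−A) = (0.90)(0.85) − (-0.10)(-0.35) = 0.7300
adj(I−A) = [[0.85, 0.10], [0.35, 0.90]]
(I − A)⁻¹ = adj(I−A) / det(I−A) ≈
  [   1.1644     0.1370]
  [   0.4795     1.2329]
x = (I − A)⁻¹ d = adj(I−A)·d / det(I−A), with det(I−A) = 0.7300:
  x_1 = (0.85·375 + 0.10·625) / 0.7300 = 381.25 / 0.7300 ≈ 522.26
  x_2 = (0.35·375 + 0.90·625) / 0.7300 = 693.75 / 0.7300 ≈ 950.34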